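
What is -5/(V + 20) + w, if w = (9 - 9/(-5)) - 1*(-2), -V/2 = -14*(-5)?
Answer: 1541/120 ≈ 12.842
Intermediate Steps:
V = -140 (V = -(-28)*(-5) = -2*70 = -140)
w = 64/5 (w = (9 - 9*(-1/5)) + 2 = (9 + 9/5) + 2 = 54/5 + 2 = 64/5 ≈ 12.800)
-5/(V + 20) + w = -5/(-140 + 20) + 64/5 = -5/(-120) + 64/5 = -1/120*(-5) + 64/5 = 1/24 + 64/5 = 1541/120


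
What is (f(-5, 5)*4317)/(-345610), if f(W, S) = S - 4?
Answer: -4317/345610 ≈ -0.012491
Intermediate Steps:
f(W, S) = -4 + S
(f(-5, 5)*4317)/(-345610) = ((-4 + 5)*4317)/(-345610) = (1*4317)*(-1/345610) = 4317*(-1/345610) = -4317/345610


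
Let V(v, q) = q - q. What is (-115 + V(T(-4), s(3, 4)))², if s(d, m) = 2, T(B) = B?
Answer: 13225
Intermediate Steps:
V(v, q) = 0
(-115 + V(T(-4), s(3, 4)))² = (-115 + 0)² = (-115)² = 13225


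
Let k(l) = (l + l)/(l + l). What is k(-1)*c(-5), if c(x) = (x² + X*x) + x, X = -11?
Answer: 75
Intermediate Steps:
k(l) = 1 (k(l) = (2*l)/((2*l)) = (2*l)*(1/(2*l)) = 1)
c(x) = x² - 10*x (c(x) = (x² - 11*x) + x = x² - 10*x)
k(-1)*c(-5) = 1*(-5*(-10 - 5)) = 1*(-5*(-15)) = 1*75 = 75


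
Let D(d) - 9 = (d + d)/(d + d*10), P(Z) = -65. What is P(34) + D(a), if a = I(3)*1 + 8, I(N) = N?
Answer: -614/11 ≈ -55.818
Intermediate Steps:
a = 11 (a = 3*1 + 8 = 3 + 8 = 11)
D(d) = 101/11 (D(d) = 9 + (d + d)/(d + d*10) = 9 + (2*d)/(d + 10*d) = 9 + (2*d)/((11*d)) = 9 + (2*d)*(1/(11*d)) = 9 + 2/11 = 101/11)
P(34) + D(a) = -65 + 101/11 = -614/11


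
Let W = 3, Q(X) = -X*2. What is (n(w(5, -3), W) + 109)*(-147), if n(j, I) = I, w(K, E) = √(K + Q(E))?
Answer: -16464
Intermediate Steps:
Q(X) = -2*X
w(K, E) = √(K - 2*E)
(n(w(5, -3), W) + 109)*(-147) = (3 + 109)*(-147) = 112*(-147) = -16464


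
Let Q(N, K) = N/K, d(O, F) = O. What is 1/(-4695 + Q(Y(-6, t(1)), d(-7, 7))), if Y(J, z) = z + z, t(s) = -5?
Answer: -7/32855 ≈ -0.00021306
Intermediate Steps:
Y(J, z) = 2*z
1/(-4695 + Q(Y(-6, t(1)), d(-7, 7))) = 1/(-4695 + (2*(-5))/(-7)) = 1/(-4695 - 10*(-⅐)) = 1/(-4695 + 10/7) = 1/(-32855/7) = -7/32855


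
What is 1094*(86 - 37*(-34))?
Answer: 1470336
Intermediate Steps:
1094*(86 - 37*(-34)) = 1094*(86 + 1258) = 1094*1344 = 1470336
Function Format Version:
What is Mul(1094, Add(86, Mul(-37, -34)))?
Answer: 1470336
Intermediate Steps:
Mul(1094, Add(86, Mul(-37, -34))) = Mul(1094, Add(86, 1258)) = Mul(1094, 1344) = 1470336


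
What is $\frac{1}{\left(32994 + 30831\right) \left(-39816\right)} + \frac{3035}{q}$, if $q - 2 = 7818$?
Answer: $\frac{16766766433}{43201355400} \approx 0.38811$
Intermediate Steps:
$q = 7820$ ($q = 2 + 7818 = 7820$)
$\frac{1}{\left(32994 + 30831\right) \left(-39816\right)} + \frac{3035}{q} = \frac{1}{\left(32994 + 30831\right) \left(-39816\right)} + \frac{3035}{7820} = \frac{1}{63825} \left(- \frac{1}{39816}\right) + 3035 \cdot \frac{1}{7820} = \frac{1}{63825} \left(- \frac{1}{39816}\right) + \frac{607}{1564} = - \frac{1}{2541256200} + \frac{607}{1564} = \frac{16766766433}{43201355400}$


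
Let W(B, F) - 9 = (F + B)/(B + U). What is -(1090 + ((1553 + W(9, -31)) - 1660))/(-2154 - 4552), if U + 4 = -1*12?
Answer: 3483/23471 ≈ 0.14840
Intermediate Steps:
U = -16 (U = -4 - 1*12 = -4 - 12 = -16)
W(B, F) = 9 + (B + F)/(-16 + B) (W(B, F) = 9 + (F + B)/(B - 16) = 9 + (B + F)/(-16 + B))
-(1090 + ((1553 + W(9, -31)) - 1660))/(-2154 - 4552) = -(1090 + ((1553 + (-144 - 31 + 10*9)/(-16 + 9)) - 1660))/(-2154 - 4552) = -(1090 + ((1553 + (-144 - 31 + 90)/(-7)) - 1660))/(-6706) = -(1090 + ((1553 - 1/7*(-85)) - 1660))*(-1)/6706 = -(1090 + ((1553 + 85/7) - 1660))*(-1)/6706 = -(1090 + (10956/7 - 1660))*(-1)/6706 = -(1090 - 664/7)*(-1)/6706 = -6966*(-1)/(7*6706) = -1*(-3483/23471) = 3483/23471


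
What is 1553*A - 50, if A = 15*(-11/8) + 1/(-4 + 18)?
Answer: -1790303/56 ≈ -31970.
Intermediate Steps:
A = -1151/56 (A = 15*(-11*⅛) + 1/14 = 15*(-11/8) + 1/14 = -165/8 + 1/14 = -1151/56 ≈ -20.554)
1553*A - 50 = 1553*(-1151/56) - 50 = -1787503/56 - 50 = -1790303/56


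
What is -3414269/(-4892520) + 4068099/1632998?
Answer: 12739375083971/3994737687480 ≈ 3.1890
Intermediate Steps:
-3414269/(-4892520) + 4068099/1632998 = -3414269*(-1/4892520) + 4068099*(1/1632998) = 3414269/4892520 + 4068099/1632998 = 12739375083971/3994737687480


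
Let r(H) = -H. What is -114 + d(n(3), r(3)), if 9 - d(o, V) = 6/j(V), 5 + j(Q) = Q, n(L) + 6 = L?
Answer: -417/4 ≈ -104.25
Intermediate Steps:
n(L) = -6 + L
j(Q) = -5 + Q
d(o, V) = 9 - 6/(-5 + V)
-114 + d(n(3), r(3)) = -114 + 3*(-17 + 3*(-1*3))/(-5 - 1*3) = -114 + 3*(-17 + 3*(-3))/(-5 - 3) = -114 + 3*(-17 - 9)/(-8) = -114 + 3*(-⅛)*(-26) = -114 + 39/4 = -417/4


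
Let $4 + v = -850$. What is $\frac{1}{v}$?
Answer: $- \frac{1}{854} \approx -0.001171$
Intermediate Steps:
$v = -854$ ($v = -4 - 850 = -854$)
$\frac{1}{v} = \frac{1}{-854} = - \frac{1}{854}$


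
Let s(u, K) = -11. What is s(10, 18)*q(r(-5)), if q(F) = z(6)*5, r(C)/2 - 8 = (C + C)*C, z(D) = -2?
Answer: 110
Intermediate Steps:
r(C) = 16 + 4*C**2 (r(C) = 16 + 2*((C + C)*C) = 16 + 2*((2*C)*C) = 16 + 2*(2*C**2) = 16 + 4*C**2)
q(F) = -10 (q(F) = -2*5 = -10)
s(10, 18)*q(r(-5)) = -11*(-10) = 110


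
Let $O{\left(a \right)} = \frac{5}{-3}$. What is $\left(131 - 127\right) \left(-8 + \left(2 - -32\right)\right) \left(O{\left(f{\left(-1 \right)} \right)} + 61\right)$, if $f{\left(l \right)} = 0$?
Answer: $\frac{18512}{3} \approx 6170.7$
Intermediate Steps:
$O{\left(a \right)} = - \frac{5}{3}$ ($O{\left(a \right)} = 5 \left(- \frac{1}{3}\right) = - \frac{5}{3}$)
$\left(131 - 127\right) \left(-8 + \left(2 - -32\right)\right) \left(O{\left(f{\left(-1 \right)} \right)} + 61\right) = \left(131 - 127\right) \left(-8 + \left(2 - -32\right)\right) \left(- \frac{5}{3} + 61\right) = 4 \left(-8 + \left(2 + 32\right)\right) \frac{178}{3} = 4 \left(-8 + 34\right) \frac{178}{3} = 4 \cdot 26 \cdot \frac{178}{3} = 4 \cdot \frac{4628}{3} = \frac{18512}{3}$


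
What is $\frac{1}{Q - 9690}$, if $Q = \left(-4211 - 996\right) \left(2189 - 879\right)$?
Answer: $- \frac{1}{6830860} \approx -1.4639 \cdot 10^{-7}$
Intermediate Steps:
$Q = -6821170$ ($Q = \left(-5207\right) 1310 = -6821170$)
$\frac{1}{Q - 9690} = \frac{1}{-6821170 - 9690} = \frac{1}{-6830860} = - \frac{1}{6830860}$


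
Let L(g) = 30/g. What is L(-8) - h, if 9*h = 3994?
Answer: -16111/36 ≈ -447.53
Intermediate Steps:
h = 3994/9 (h = (⅑)*3994 = 3994/9 ≈ 443.78)
L(-8) - h = 30/(-8) - 1*3994/9 = 30*(-⅛) - 3994/9 = -15/4 - 3994/9 = -16111/36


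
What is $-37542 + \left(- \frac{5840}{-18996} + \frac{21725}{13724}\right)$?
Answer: $- \frac{2446687002527}{65175276} \approx -37540.0$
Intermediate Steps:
$-37542 + \left(- \frac{5840}{-18996} + \frac{21725}{13724}\right) = -37542 + \left(\left(-5840\right) \left(- \frac{1}{18996}\right) + 21725 \cdot \frac{1}{13724}\right) = -37542 + \left(\frac{1460}{4749} + \frac{21725}{13724}\right) = -37542 + \frac{123209065}{65175276} = - \frac{2446687002527}{65175276}$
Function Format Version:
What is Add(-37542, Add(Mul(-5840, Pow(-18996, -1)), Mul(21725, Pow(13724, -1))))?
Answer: Rational(-2446687002527, 65175276) ≈ -37540.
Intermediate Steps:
Add(-37542, Add(Mul(-5840, Pow(-18996, -1)), Mul(21725, Pow(13724, -1)))) = Add(-37542, Add(Mul(-5840, Rational(-1, 18996)), Mul(21725, Rational(1, 13724)))) = Add(-37542, Add(Rational(1460, 4749), Rational(21725, 13724))) = Add(-37542, Rational(123209065, 65175276)) = Rational(-2446687002527, 65175276)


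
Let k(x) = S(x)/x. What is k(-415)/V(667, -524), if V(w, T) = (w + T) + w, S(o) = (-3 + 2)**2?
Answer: -1/336150 ≈ -2.9749e-6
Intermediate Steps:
S(o) = 1 (S(o) = (-1)**2 = 1)
V(w, T) = T + 2*w (V(w, T) = (T + w) + w = T + 2*w)
k(x) = 1/x
k(-415)/V(667, -524) = 1/((-415)*(-524 + 2*667)) = -1/(415*(-524 + 1334)) = -1/415/810 = -1/415*1/810 = -1/336150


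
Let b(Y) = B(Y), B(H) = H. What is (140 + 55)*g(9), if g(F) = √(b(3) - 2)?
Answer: 195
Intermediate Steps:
b(Y) = Y
g(F) = 1 (g(F) = √(3 - 2) = √1 = 1)
(140 + 55)*g(9) = (140 + 55)*1 = 195*1 = 195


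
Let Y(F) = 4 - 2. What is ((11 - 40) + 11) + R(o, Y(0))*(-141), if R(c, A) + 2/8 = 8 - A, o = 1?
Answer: -3315/4 ≈ -828.75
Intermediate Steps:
Y(F) = 2
R(c, A) = 31/4 - A (R(c, A) = -¼ + (8 - A) = 31/4 - A)
((11 - 40) + 11) + R(o, Y(0))*(-141) = ((11 - 40) + 11) + (31/4 - 1*2)*(-141) = (-29 + 11) + (31/4 - 2)*(-141) = -18 + (23/4)*(-141) = -18 - 3243/4 = -3315/4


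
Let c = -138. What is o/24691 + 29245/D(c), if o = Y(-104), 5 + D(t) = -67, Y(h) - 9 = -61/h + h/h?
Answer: -4693568963/11555388 ≈ -406.18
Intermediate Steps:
Y(h) = 10 - 61/h (Y(h) = 9 + (-61/h + h/h) = 9 + (-61/h + 1) = 9 + (1 - 61/h) = 10 - 61/h)
D(t) = -72 (D(t) = -5 - 67 = -72)
o = 1101/104 (o = 10 - 61/(-104) = 10 - 61*(-1/104) = 10 + 61/104 = 1101/104 ≈ 10.587)
o/24691 + 29245/D(c) = (1101/104)/24691 + 29245/(-72) = (1101/104)*(1/24691) + 29245*(-1/72) = 1101/2567864 - 29245/72 = -4693568963/11555388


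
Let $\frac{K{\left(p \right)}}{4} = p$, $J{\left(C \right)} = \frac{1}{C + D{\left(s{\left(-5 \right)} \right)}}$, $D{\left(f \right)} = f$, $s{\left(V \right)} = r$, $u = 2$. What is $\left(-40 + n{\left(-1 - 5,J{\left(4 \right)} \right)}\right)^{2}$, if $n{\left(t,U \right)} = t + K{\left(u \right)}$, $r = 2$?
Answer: $1444$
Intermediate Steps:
$s{\left(V \right)} = 2$
$J{\left(C \right)} = \frac{1}{2 + C}$ ($J{\left(C \right)} = \frac{1}{C + 2} = \frac{1}{2 + C}$)
$K{\left(p \right)} = 4 p$
$n{\left(t,U \right)} = 8 + t$ ($n{\left(t,U \right)} = t + 4 \cdot 2 = t + 8 = 8 + t$)
$\left(-40 + n{\left(-1 - 5,J{\left(4 \right)} \right)}\right)^{2} = \left(-40 + \left(8 - 6\right)\right)^{2} = \left(-40 + 2\right)^{2} = \left(-38\right)^{2} = 1444$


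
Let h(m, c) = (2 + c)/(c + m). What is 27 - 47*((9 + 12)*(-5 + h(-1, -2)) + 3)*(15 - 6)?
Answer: 43173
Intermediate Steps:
h(m, c) = (2 + c)/(c + m)
27 - 47*((9 + 12)*(-5 + h(-1, -2)) + 3)*(15 - 6) = 27 - 47*((9 + 12)*(-5 + (2 - 2)/(-2 - 1)) + 3)*(15 - 6) = 27 - 47*(21*(-5 + 0/(-3)) + 3)*9 = 27 - 47*(21*(-5 - ⅓*0) + 3)*9 = 27 - 47*(21*(-5 + 0) + 3)*9 = 27 - 47*(21*(-5) + 3)*9 = 27 - 47*(-105 + 3)*9 = 27 - (-4794)*9 = 27 - 47*(-918) = 27 + 43146 = 43173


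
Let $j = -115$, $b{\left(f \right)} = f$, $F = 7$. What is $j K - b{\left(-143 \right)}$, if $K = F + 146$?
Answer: $-17452$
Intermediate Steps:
$K = 153$ ($K = 7 + 146 = 153$)
$j K - b{\left(-143 \right)} = \left(-115\right) 153 - -143 = -17595 + 143 = -17452$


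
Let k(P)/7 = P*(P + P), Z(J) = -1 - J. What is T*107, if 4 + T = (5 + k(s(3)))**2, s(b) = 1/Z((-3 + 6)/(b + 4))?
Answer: 36556443/2500 ≈ 14623.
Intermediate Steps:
s(b) = 1/(-1 - 3/(4 + b)) (s(b) = 1/(-1 - (-3 + 6)/(b + 4)) = 1/(-1 - 3/(4 + b)))
k(P) = 14*P**2 (k(P) = 7*(P*(P + P)) = 7*(P*(2*P)) = 7*(2*P**2) = 14*P**2)
T = 341649/2500 (T = -4 + (5 + 14*((-4 - 1*3)/(7 + 3))**2)**2 = -4 + (5 + 14*((-4 - 3)/10)**2)**2 = -4 + (5 + 14*((1/10)*(-7))**2)**2 = -4 + (5 + 14*(-7/10)**2)**2 = -4 + (5 + 14*(49/100))**2 = -4 + (5 + 343/50)**2 = -4 + (593/50)**2 = -4 + 351649/2500 = 341649/2500 ≈ 136.66)
T*107 = (341649/2500)*107 = 36556443/2500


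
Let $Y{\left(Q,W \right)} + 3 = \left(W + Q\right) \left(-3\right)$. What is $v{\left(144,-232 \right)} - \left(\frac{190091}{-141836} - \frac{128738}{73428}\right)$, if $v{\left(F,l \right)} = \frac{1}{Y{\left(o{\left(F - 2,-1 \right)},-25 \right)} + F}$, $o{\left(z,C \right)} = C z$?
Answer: $\frac{862257018745}{278594129364} \approx 3.095$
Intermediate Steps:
$Y{\left(Q,W \right)} = -3 - 3 Q - 3 W$ ($Y{\left(Q,W \right)} = -3 + \left(W + Q\right) \left(-3\right) = -3 + \left(Q + W\right) \left(-3\right) = -3 - \left(3 Q + 3 W\right) = -3 - 3 Q - 3 W$)
$v{\left(F,l \right)} = \frac{1}{66 + 4 F}$ ($v{\left(F,l \right)} = \frac{1}{\left(-3 - 3 \left(- (F - 2)\right) - -75\right) + F} = \frac{1}{\left(-3 - 3 \left(- (-2 + F)\right) + 75\right) + F} = \frac{1}{\left(-3 - 3 \left(2 - F\right) + 75\right) + F} = \frac{1}{\left(-3 + \left(-6 + 3 F\right) + 75\right) + F} = \frac{1}{\left(66 + 3 F\right) + F} = \frac{1}{66 + 4 F}$)
$v{\left(144,-232 \right)} - \left(\frac{190091}{-141836} - \frac{128738}{73428}\right) = \frac{1}{2 \left(33 + 2 \cdot 144\right)} - \left(\frac{190091}{-141836} - \frac{128738}{73428}\right) = \frac{1}{2 \left(33 + 288\right)} - \left(190091 \left(- \frac{1}{141836}\right) - \frac{64369}{36714}\right) = \frac{1}{2 \cdot 321} - \left(- \frac{190091}{141836} - \frac{64369}{36714}\right) = \frac{1}{2} \cdot \frac{1}{321} - - \frac{8054421229}{2603683452} = \frac{1}{642} + \frac{8054421229}{2603683452} = \frac{862257018745}{278594129364}$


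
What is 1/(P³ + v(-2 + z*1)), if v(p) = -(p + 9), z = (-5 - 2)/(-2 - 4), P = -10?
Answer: -6/6049 ≈ -0.00099190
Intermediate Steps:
z = 7/6 (z = -7/(-6) = -7*(-⅙) = 7/6 ≈ 1.1667)
v(p) = -9 - p (v(p) = -(9 + p) = -9 - p)
1/(P³ + v(-2 + z*1)) = 1/((-10)³ + (-9 - (-2 + (7/6)*1))) = 1/(-1000 + (-9 - (-2 + 7/6))) = 1/(-1000 + (-9 - 1*(-⅚))) = 1/(-1000 + (-9 + ⅚)) = 1/(-1000 - 49/6) = 1/(-6049/6) = -6/6049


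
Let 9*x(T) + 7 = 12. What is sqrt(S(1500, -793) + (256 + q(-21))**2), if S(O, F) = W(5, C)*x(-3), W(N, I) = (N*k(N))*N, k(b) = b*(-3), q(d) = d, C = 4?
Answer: 5*sqrt(19806)/3 ≈ 234.56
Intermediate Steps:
x(T) = 5/9 (x(T) = -7/9 + (1/9)*12 = -7/9 + 4/3 = 5/9)
k(b) = -3*b
W(N, I) = -3*N**3 (W(N, I) = (N*(-3*N))*N = (-3*N**2)*N = -3*N**3)
S(O, F) = -625/3 (S(O, F) = -3*5**3*(5/9) = -3*125*(5/9) = -375*5/9 = -625/3)
sqrt(S(1500, -793) + (256 + q(-21))**2) = sqrt(-625/3 + (256 - 21)**2) = sqrt(-625/3 + 235**2) = sqrt(-625/3 + 55225) = sqrt(165050/3) = 5*sqrt(19806)/3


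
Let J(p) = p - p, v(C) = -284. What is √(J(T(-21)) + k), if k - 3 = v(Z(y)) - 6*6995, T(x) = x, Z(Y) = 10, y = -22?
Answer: I*√42251 ≈ 205.55*I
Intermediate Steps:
k = -42251 (k = 3 + (-284 - 6*6995) = 3 + (-284 - 1*41970) = 3 + (-284 - 41970) = 3 - 42254 = -42251)
J(p) = 0
√(J(T(-21)) + k) = √(0 - 42251) = √(-42251) = I*√42251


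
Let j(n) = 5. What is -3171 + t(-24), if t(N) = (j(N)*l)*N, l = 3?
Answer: -3531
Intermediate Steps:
t(N) = 15*N (t(N) = (5*3)*N = 15*N)
-3171 + t(-24) = -3171 + 15*(-24) = -3171 - 360 = -3531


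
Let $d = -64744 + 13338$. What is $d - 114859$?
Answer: $-166265$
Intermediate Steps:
$d = -51406$
$d - 114859 = -51406 - 114859 = -166265$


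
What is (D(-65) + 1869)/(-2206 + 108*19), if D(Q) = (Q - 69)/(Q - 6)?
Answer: -132833/10934 ≈ -12.149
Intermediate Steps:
D(Q) = (-69 + Q)/(-6 + Q)
(D(-65) + 1869)/(-2206 + 108*19) = ((-69 - 65)/(-6 - 65) + 1869)/(-2206 + 108*19) = (-134/(-71) + 1869)/(-2206 + 2052) = (-1/71*(-134) + 1869)/(-154) = (134/71 + 1869)*(-1/154) = (132833/71)*(-1/154) = -132833/10934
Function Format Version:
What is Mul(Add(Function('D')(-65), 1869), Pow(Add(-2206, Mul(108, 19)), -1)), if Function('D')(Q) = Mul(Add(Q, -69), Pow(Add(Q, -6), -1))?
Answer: Rational(-132833, 10934) ≈ -12.149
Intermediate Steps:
Function('D')(Q) = Mul(Pow(Add(-6, Q), -1), Add(-69, Q)) (Function('D')(Q) = Mul(Add(-69, Q), Pow(Add(-6, Q), -1)) = Mul(Pow(Add(-6, Q), -1), Add(-69, Q)))
Mul(Add(Function('D')(-65), 1869), Pow(Add(-2206, Mul(108, 19)), -1)) = Mul(Add(Mul(Pow(Add(-6, -65), -1), Add(-69, -65)), 1869), Pow(Add(-2206, Mul(108, 19)), -1)) = Mul(Add(Mul(Pow(-71, -1), -134), 1869), Pow(Add(-2206, 2052), -1)) = Mul(Add(Mul(Rational(-1, 71), -134), 1869), Pow(-154, -1)) = Mul(Add(Rational(134, 71), 1869), Rational(-1, 154)) = Mul(Rational(132833, 71), Rational(-1, 154)) = Rational(-132833, 10934)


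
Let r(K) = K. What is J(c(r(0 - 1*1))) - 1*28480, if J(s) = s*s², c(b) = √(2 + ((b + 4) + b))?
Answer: -28472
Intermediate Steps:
c(b) = √(6 + 2*b) (c(b) = √(2 + ((4 + b) + b)) = √(2 + (4 + 2*b)) = √(6 + 2*b))
J(s) = s³
J(c(r(0 - 1*1))) - 1*28480 = (√(6 + 2*(0 - 1*1)))³ - 1*28480 = (√(6 + 2*(0 - 1)))³ - 28480 = (√(6 + 2*(-1)))³ - 28480 = (√(6 - 2))³ - 28480 = (√4)³ - 28480 = 2³ - 28480 = 8 - 28480 = -28472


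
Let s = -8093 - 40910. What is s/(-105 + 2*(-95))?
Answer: 49003/295 ≈ 166.11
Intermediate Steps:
s = -49003
s/(-105 + 2*(-95)) = -49003/(-105 + 2*(-95)) = -49003/(-105 - 190) = -49003/(-295) = -49003*(-1/295) = 49003/295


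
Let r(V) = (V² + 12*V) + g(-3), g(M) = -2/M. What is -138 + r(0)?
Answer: -412/3 ≈ -137.33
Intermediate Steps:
r(V) = ⅔ + V² + 12*V (r(V) = (V² + 12*V) - 2/(-3) = (V² + 12*V) - 2*(-⅓) = (V² + 12*V) + ⅔ = ⅔ + V² + 12*V)
-138 + r(0) = -138 + (⅔ + 0² + 12*0) = -138 + (⅔ + 0 + 0) = -138 + ⅔ = -412/3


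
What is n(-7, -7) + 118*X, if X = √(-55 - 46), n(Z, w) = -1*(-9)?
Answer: 9 + 118*I*√101 ≈ 9.0 + 1185.9*I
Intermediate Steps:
n(Z, w) = 9
X = I*√101 (X = √(-101) = I*√101 ≈ 10.05*I)
n(-7, -7) + 118*X = 9 + 118*(I*√101) = 9 + 118*I*√101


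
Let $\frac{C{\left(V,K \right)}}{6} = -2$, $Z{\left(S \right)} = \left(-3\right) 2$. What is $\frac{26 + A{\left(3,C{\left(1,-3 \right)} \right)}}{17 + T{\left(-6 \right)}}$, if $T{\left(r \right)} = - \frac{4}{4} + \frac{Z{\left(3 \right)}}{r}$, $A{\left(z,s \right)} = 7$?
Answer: $\frac{33}{17} \approx 1.9412$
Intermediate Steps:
$Z{\left(S \right)} = -6$
$C{\left(V,K \right)} = -12$ ($C{\left(V,K \right)} = 6 \left(-2\right) = -12$)
$T{\left(r \right)} = -1 - \frac{6}{r}$ ($T{\left(r \right)} = - \frac{4}{4} - \frac{6}{r} = \left(-4\right) \frac{1}{4} - \frac{6}{r} = -1 - \frac{6}{r}$)
$\frac{26 + A{\left(3,C{\left(1,-3 \right)} \right)}}{17 + T{\left(-6 \right)}} = \frac{26 + 7}{17 + \frac{-6 - -6}{-6}} = \frac{1}{17 - \frac{-6 + 6}{6}} \cdot 33 = \frac{1}{17 - 0} \cdot 33 = \frac{1}{17 + 0} \cdot 33 = \frac{1}{17} \cdot 33 = \frac{33}{17}$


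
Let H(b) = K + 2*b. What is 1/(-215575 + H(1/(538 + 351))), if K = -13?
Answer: -889/191657730 ≈ -4.6385e-6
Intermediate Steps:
H(b) = -13 + 2*b
1/(-215575 + H(1/(538 + 351))) = 1/(-215575 + (-13 + 2/(538 + 351))) = 1/(-215575 + (-13 + 2/889)) = 1/(-215575 - 11555/889) = 1/(-191657730/889) = -889/191657730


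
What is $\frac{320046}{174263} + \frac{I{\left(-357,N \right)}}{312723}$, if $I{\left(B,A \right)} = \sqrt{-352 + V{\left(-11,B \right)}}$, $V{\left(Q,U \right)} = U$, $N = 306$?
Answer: $\frac{320046}{174263} + \frac{i \sqrt{709}}{312723} \approx 1.8366 + 8.5146 \cdot 10^{-5} i$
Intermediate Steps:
$I{\left(B,A \right)} = \sqrt{-352 + B}$
$\frac{320046}{174263} + \frac{I{\left(-357,N \right)}}{312723} = \frac{320046}{174263} + \frac{\sqrt{-352 - 357}}{312723} = 320046 \cdot \frac{1}{174263} + \sqrt{-709} \cdot \frac{1}{312723} = \frac{320046}{174263} + i \sqrt{709} \cdot \frac{1}{312723} = \frac{320046}{174263} + \frac{i \sqrt{709}}{312723}$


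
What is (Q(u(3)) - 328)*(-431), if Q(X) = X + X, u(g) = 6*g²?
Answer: 94820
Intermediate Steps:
Q(X) = 2*X
(Q(u(3)) - 328)*(-431) = (2*(6*3²) - 328)*(-431) = (2*(6*9) - 328)*(-431) = (2*54 - 328)*(-431) = (108 - 328)*(-431) = -220*(-431) = 94820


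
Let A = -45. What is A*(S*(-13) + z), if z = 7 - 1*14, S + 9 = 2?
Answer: -3780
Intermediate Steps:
S = -7 (S = -9 + 2 = -7)
z = -7 (z = 7 - 14 = -7)
A*(S*(-13) + z) = -45*(-7*(-13) - 7) = -45*(91 - 7) = -45*84 = -3780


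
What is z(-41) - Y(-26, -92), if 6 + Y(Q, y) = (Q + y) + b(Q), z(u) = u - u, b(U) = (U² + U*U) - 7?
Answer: -1221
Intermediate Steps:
b(U) = -7 + 2*U² (b(U) = (U² + U²) - 7 = 2*U² - 7 = -7 + 2*U²)
z(u) = 0
Y(Q, y) = -13 + Q + y + 2*Q² (Y(Q, y) = -6 + ((Q + y) + (-7 + 2*Q²)) = -6 + (-7 + Q + y + 2*Q²) = -13 + Q + y + 2*Q²)
z(-41) - Y(-26, -92) = 0 - (-13 - 26 - 92 + 2*(-26)²) = 0 - (-13 - 26 - 92 + 2*676) = 0 - (-13 - 26 - 92 + 1352) = 0 - 1*1221 = 0 - 1221 = -1221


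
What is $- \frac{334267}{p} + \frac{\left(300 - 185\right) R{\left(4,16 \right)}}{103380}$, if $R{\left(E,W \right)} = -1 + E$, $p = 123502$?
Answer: $- \frac{1150463809}{425587892} \approx -2.7032$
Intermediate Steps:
$- \frac{334267}{p} + \frac{\left(300 - 185\right) R{\left(4,16 \right)}}{103380} = - \frac{334267}{123502} + \frac{\left(300 - 185\right) \left(-1 + 4\right)}{103380} = \left(-334267\right) \frac{1}{123502} + 115 \cdot 3 \cdot \frac{1}{103380} = - \frac{334267}{123502} + 345 \cdot \frac{1}{103380} = - \frac{334267}{123502} + \frac{23}{6892} = - \frac{1150463809}{425587892}$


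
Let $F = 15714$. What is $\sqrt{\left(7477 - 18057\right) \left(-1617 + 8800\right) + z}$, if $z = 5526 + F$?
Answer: $10 i \sqrt{759749} \approx 8716.4 i$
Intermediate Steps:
$z = 21240$ ($z = 5526 + 15714 = 21240$)
$\sqrt{\left(7477 - 18057\right) \left(-1617 + 8800\right) + z} = \sqrt{\left(7477 - 18057\right) \left(-1617 + 8800\right) + 21240} = \sqrt{\left(-10580\right) 7183 + 21240} = \sqrt{-75996140 + 21240} = \sqrt{-75974900} = 10 i \sqrt{759749}$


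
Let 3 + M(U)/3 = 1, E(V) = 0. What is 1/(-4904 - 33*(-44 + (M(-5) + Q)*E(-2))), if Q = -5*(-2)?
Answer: -1/3452 ≈ -0.00028969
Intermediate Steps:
M(U) = -6 (M(U) = -9 + 3*1 = -9 + 3 = -6)
Q = 10
1/(-4904 - 33*(-44 + (M(-5) + Q)*E(-2))) = 1/(-4904 - 33*(-44 + (-6 + 10)*0)) = 1/(-4904 - 33*(-44 + 4*0)) = 1/(-4904 - 33*(-44 + 0)) = 1/(-4904 - 33*(-44)) = 1/(-4904 + 1452) = 1/(-3452) = -1/3452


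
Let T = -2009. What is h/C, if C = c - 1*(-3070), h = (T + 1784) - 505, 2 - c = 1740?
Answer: -365/666 ≈ -0.54805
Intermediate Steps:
c = -1738 (c = 2 - 1*1740 = 2 - 1740 = -1738)
h = -730 (h = (-2009 + 1784) - 505 = -225 - 505 = -730)
C = 1332 (C = -1738 - 1*(-3070) = -1738 + 3070 = 1332)
h/C = -730/1332 = -730*1/1332 = -365/666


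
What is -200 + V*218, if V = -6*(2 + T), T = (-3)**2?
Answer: -14588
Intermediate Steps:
T = 9
V = -66 (V = -6*(2 + 9) = -6*11 = -66)
-200 + V*218 = -200 - 66*218 = -200 - 14388 = -14588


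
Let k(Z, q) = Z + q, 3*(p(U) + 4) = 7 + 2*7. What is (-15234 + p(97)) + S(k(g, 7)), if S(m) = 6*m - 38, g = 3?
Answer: -15209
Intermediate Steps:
p(U) = 3 (p(U) = -4 + (7 + 2*7)/3 = -4 + (7 + 14)/3 = -4 + (⅓)*21 = -4 + 7 = 3)
S(m) = -38 + 6*m
(-15234 + p(97)) + S(k(g, 7)) = (-15234 + 3) + (-38 + 6*(3 + 7)) = -15231 + (-38 + 6*10) = -15231 + (-38 + 60) = -15231 + 22 = -15209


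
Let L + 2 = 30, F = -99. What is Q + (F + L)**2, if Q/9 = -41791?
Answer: -371078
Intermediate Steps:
L = 28 (L = -2 + 30 = 28)
Q = -376119 (Q = 9*(-41791) = -376119)
Q + (F + L)**2 = -376119 + (-99 + 28)**2 = -376119 + (-71)**2 = -376119 + 5041 = -371078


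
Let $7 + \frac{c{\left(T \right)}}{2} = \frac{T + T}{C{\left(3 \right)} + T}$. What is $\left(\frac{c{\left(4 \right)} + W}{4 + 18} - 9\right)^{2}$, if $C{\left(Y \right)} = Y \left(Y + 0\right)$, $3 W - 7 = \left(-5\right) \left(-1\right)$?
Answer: $\frac{1806336}{20449} \approx 88.334$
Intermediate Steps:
$W = 4$ ($W = \frac{7}{3} + \frac{\left(-5\right) \left(-1\right)}{3} = \frac{7}{3} + \frac{1}{3} \cdot 5 = \frac{7}{3} + \frac{5}{3} = 4$)
$C{\left(Y \right)} = Y^{2}$ ($C{\left(Y \right)} = Y Y = Y^{2}$)
$c{\left(T \right)} = -14 + \frac{4 T}{9 + T}$ ($c{\left(T \right)} = -14 + 2 \frac{T + T}{3^{2} + T} = -14 + 2 \frac{2 T}{9 + T} = -14 + \frac{4 T}{9 + T}$)
$\left(\frac{c{\left(4 \right)} + W}{4 + 18} - 9\right)^{2} = \left(\frac{\frac{2 \left(-63 - 20\right)}{9 + 4} + 4}{4 + 18} - 9\right)^{2} = \left(\frac{\frac{2 \left(-63 - 20\right)}{13} + 4}{22} - 9\right)^{2} = \left(\left(2 \cdot \frac{1}{13} \left(-83\right) + 4\right) \frac{1}{22} - 9\right)^{2} = \left(\left(- \frac{166}{13} + 4\right) \frac{1}{22} - 9\right)^{2} = \left(\left(- \frac{114}{13}\right) \frac{1}{22} - 9\right)^{2} = \left(- \frac{57}{143} - 9\right)^{2} = \left(- \frac{1344}{143}\right)^{2} = \frac{1806336}{20449}$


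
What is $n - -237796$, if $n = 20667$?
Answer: $258463$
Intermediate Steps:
$n - -237796 = 20667 - -237796 = 20667 + 237796 = 258463$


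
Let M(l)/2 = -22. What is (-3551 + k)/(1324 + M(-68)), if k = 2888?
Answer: -663/1280 ≈ -0.51797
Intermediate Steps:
M(l) = -44 (M(l) = 2*(-22) = -44)
(-3551 + k)/(1324 + M(-68)) = (-3551 + 2888)/(1324 - 44) = -663/1280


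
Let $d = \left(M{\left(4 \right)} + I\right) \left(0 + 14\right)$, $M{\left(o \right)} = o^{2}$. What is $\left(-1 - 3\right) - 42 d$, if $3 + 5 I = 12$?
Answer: $- \frac{52352}{5} \approx -10470.0$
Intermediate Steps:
$I = \frac{9}{5}$ ($I = - \frac{3}{5} + \frac{1}{5} \cdot 12 = - \frac{3}{5} + \frac{12}{5} = \frac{9}{5} \approx 1.8$)
$d = \frac{1246}{5}$ ($d = \left(4^{2} + \frac{9}{5}\right) \left(0 + 14\right) = \left(16 + \frac{9}{5}\right) 14 = \frac{89}{5} \cdot 14 = \frac{1246}{5} \approx 249.2$)
$\left(-1 - 3\right) - 42 d = \left(-1 - 3\right) - \frac{52332}{5} = -4 - \frac{52332}{5} = - \frac{52352}{5}$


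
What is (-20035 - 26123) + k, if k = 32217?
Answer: -13941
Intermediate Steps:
(-20035 - 26123) + k = (-20035 - 26123) + 32217 = -46158 + 32217 = -13941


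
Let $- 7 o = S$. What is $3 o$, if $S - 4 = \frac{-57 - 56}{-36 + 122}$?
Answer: $- \frac{99}{86} \approx -1.1512$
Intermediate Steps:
$S = \frac{231}{86}$ ($S = 4 + \frac{-57 - 56}{-36 + 122} = 4 - \frac{113}{86} = \frac{231}{86} \approx 2.686$)
$o = - \frac{33}{86}$ ($o = \left(- \frac{1}{7}\right) \frac{231}{86} = - \frac{33}{86} \approx -0.38372$)
$3 o = 3 \left(- \frac{33}{86}\right) = - \frac{99}{86}$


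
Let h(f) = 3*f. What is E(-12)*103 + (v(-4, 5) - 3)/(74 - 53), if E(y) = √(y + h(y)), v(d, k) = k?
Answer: 2/21 + 412*I*√3 ≈ 0.095238 + 713.6*I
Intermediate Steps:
E(y) = 2*√y (E(y) = √(y + 3*y) = √(4*y) = 2*√y)
E(-12)*103 + (v(-4, 5) - 3)/(74 - 53) = (2*√(-12))*103 + (5 - 3)/(74 - 53) = (2*(2*I*√3))*103 + 2/21 = (4*I*√3)*103 + 2*(1/21) = 412*I*√3 + 2/21 = 2/21 + 412*I*√3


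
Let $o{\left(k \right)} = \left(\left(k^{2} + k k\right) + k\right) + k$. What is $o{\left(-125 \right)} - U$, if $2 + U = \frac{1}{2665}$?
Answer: $\frac{82620329}{2665} \approx 31002.0$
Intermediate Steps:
$o{\left(k \right)} = 2 k + 2 k^{2}$ ($o{\left(k \right)} = \left(\left(k^{2} + k^{2}\right) + k\right) + k = \left(2 k^{2} + k\right) + k = \left(k + 2 k^{2}\right) + k = 2 k + 2 k^{2}$)
$U = - \frac{5329}{2665}$ ($U = -2 + \frac{1}{2665} = - \frac{5329}{2665} \approx -1.9996$)
$o{\left(-125 \right)} - U = 2 \left(-125\right) \left(1 - 125\right) - - \frac{5329}{2665} = 2 \left(-125\right) \left(-124\right) + \frac{5329}{2665} = 31000 + \frac{5329}{2665} = \frac{82620329}{2665}$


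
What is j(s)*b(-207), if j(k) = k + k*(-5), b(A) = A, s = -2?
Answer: -1656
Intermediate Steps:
j(k) = -4*k (j(k) = k - 5*k = -4*k)
j(s)*b(-207) = -4*(-2)*(-207) = 8*(-207) = -1656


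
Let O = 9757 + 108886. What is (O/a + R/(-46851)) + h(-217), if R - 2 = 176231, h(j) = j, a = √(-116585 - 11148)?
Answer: -10342900/46851 - 118643*I*√127733/127733 ≈ -220.76 - 331.96*I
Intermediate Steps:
a = I*√127733 (a = √(-127733) = I*√127733 ≈ 357.4*I)
R = 176233 (R = 2 + 176231 = 176233)
O = 118643
(O/a + R/(-46851)) + h(-217) = (118643/((I*√127733)) + 176233/(-46851)) - 217 = (118643*(-I*√127733/127733) + 176233*(-1/46851)) - 217 = (-118643*I*√127733/127733 - 176233/46851) - 217 = (-176233/46851 - 118643*I*√127733/127733) - 217 = -10342900/46851 - 118643*I*√127733/127733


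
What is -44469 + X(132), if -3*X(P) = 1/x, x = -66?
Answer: -8804861/198 ≈ -44469.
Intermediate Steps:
X(P) = 1/198 (X(P) = -⅓/(-66) = -⅓*(-1/66) = 1/198)
-44469 + X(132) = -44469 + 1/198 = -8804861/198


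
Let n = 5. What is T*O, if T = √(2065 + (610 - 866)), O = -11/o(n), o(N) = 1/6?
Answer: -198*√201 ≈ -2807.1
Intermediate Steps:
o(N) = ⅙
O = -66 (O = -11/⅙ = -11*6 = -66)
T = 3*√201 (T = √(2065 - 256) = √1809 = 3*√201 ≈ 42.532)
T*O = (3*√201)*(-66) = -198*√201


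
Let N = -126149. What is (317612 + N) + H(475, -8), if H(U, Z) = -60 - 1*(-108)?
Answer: 191511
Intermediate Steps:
H(U, Z) = 48 (H(U, Z) = -60 + 108 = 48)
(317612 + N) + H(475, -8) = (317612 - 126149) + 48 = 191463 + 48 = 191511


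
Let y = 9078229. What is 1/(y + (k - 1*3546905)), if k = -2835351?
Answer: 1/2695973 ≈ 3.7092e-7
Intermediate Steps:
1/(y + (k - 1*3546905)) = 1/(9078229 + (-2835351 - 1*3546905)) = 1/(9078229 + (-2835351 - 3546905)) = 1/(9078229 - 6382256) = 1/2695973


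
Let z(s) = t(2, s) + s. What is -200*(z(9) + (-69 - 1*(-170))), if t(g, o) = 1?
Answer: -22200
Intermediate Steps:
z(s) = 1 + s
-200*(z(9) + (-69 - 1*(-170))) = -200*((1 + 9) + (-69 - 1*(-170))) = -200*(10 + (-69 + 170)) = -200*(10 + 101) = -200*111 = -22200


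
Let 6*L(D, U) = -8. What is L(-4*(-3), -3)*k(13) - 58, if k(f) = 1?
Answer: -178/3 ≈ -59.333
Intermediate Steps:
L(D, U) = -4/3 (L(D, U) = (⅙)*(-8) = -4/3)
L(-4*(-3), -3)*k(13) - 58 = -4/3*1 - 58 = -4/3 - 58 = -178/3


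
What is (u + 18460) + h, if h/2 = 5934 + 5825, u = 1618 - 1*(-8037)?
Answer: 51633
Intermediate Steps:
u = 9655 (u = 1618 + 8037 = 9655)
h = 23518 (h = 2*(5934 + 5825) = 2*11759 = 23518)
(u + 18460) + h = (9655 + 18460) + 23518 = 28115 + 23518 = 51633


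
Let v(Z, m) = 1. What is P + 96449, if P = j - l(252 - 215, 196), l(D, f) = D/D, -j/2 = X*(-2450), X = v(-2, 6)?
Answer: 101348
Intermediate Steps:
X = 1
j = 4900 (j = -2*(-2450) = 4900)
l(D, f) = 1
P = 4899 (P = 4900 - 1*1 = 4900 - 1 = 4899)
P + 96449 = 4899 + 96449 = 101348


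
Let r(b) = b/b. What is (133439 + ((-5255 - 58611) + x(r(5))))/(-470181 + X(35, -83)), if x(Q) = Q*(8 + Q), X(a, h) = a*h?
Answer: -34791/236543 ≈ -0.14708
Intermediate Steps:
r(b) = 1
(133439 + ((-5255 - 58611) + x(r(5))))/(-470181 + X(35, -83)) = (133439 + ((-5255 - 58611) + 1*(8 + 1)))/(-470181 + 35*(-83)) = (133439 + (-63866 + 1*9))/(-470181 - 2905) = (133439 + (-63866 + 9))/(-473086) = (133439 - 63857)*(-1/473086) = 69582*(-1/473086) = -34791/236543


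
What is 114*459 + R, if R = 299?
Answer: 52625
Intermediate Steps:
114*459 + R = 114*459 + 299 = 52326 + 299 = 52625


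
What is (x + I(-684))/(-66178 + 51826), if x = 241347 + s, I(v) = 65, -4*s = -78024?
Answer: -130459/7176 ≈ -18.180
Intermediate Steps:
s = 19506 (s = -1/4*(-78024) = 19506)
x = 260853 (x = 241347 + 19506 = 260853)
(x + I(-684))/(-66178 + 51826) = (260853 + 65)/(-66178 + 51826) = 260918/(-14352) = 260918*(-1/14352) = -130459/7176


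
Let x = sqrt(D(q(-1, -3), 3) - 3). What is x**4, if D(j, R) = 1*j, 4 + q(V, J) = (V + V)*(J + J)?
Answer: 25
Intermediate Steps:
q(V, J) = -4 + 4*J*V (q(V, J) = -4 + (V + V)*(J + J) = -4 + (2*V)*(2*J) = -4 + 4*J*V)
D(j, R) = j
x = sqrt(5) (x = sqrt((-4 + 4*(-3)*(-1)) - 3) = sqrt((-4 + 12) - 3) = sqrt(8 - 3) = sqrt(5) ≈ 2.2361)
x**4 = (sqrt(5))**4 = 25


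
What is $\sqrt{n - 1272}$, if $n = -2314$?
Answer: $i \sqrt{3586} \approx 59.883 i$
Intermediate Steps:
$\sqrt{n - 1272} = \sqrt{-2314 - 1272} = \sqrt{-3586} = i \sqrt{3586}$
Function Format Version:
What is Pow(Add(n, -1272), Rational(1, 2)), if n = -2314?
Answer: Mul(I, Pow(3586, Rational(1, 2))) ≈ Mul(59.883, I)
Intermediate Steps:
Pow(Add(n, -1272), Rational(1, 2)) = Pow(Add(-2314, -1272), Rational(1, 2)) = Pow(-3586, Rational(1, 2)) = Mul(I, Pow(3586, Rational(1, 2)))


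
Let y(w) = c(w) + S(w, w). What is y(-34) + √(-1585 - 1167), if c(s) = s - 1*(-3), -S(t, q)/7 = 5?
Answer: -66 + 8*I*√43 ≈ -66.0 + 52.46*I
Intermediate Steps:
S(t, q) = -35 (S(t, q) = -7*5 = -35)
c(s) = 3 + s (c(s) = s + 3 = 3 + s)
y(w) = -32 + w (y(w) = (3 + w) - 35 = -32 + w)
y(-34) + √(-1585 - 1167) = (-32 - 34) + √(-1585 - 1167) = -66 + √(-2752) = -66 + 8*I*√43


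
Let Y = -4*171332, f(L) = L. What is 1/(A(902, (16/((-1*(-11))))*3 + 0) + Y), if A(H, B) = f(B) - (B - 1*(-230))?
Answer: -1/685558 ≈ -1.4587e-6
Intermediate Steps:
Y = -685328
A(H, B) = -230 (A(H, B) = B - (B - 1*(-230)) = B - (B + 230) = B - (230 + B) = B + (-230 - B) = -230)
1/(A(902, (16/((-1*(-11))))*3 + 0) + Y) = 1/(-230 - 685328) = 1/(-685558) = -1/685558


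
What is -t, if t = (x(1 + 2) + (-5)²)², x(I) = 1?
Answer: -676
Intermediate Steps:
t = 676 (t = (1 + (-5)²)² = (1 + 25)² = 26² = 676)
-t = -1*676 = -676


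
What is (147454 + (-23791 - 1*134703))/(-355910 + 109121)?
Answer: 3680/82263 ≈ 0.044735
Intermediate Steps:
(147454 + (-23791 - 1*134703))/(-355910 + 109121) = (147454 + (-23791 - 134703))/(-246789) = (147454 - 158494)*(-1/246789) = -11040*(-1/246789) = 3680/82263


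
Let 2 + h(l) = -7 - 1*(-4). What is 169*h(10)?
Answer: -845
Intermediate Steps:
h(l) = -5 (h(l) = -2 + (-7 - 1*(-4)) = -2 + (-7 + 4) = -2 - 3 = -5)
169*h(10) = 169*(-5) = -845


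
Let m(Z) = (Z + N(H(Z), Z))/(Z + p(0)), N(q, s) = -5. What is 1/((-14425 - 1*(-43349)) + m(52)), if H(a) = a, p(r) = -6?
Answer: 46/1330551 ≈ 3.4572e-5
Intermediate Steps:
m(Z) = (-5 + Z)/(-6 + Z) (m(Z) = (Z - 5)/(Z - 6) = (-5 + Z)/(-6 + Z))
1/((-14425 - 1*(-43349)) + m(52)) = 1/((-14425 - 1*(-43349)) + (-5 + 52)/(-6 + 52)) = 1/((-14425 + 43349) + 47/46) = 1/(28924 + (1/46)*47) = 1/(28924 + 47/46) = 1/(1330551/46) = 46/1330551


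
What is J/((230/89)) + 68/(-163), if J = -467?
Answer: -6790409/37490 ≈ -181.13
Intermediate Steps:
J/((230/89)) + 68/(-163) = -467/(230/89) + 68/(-163) = -467/(230*(1/89)) + 68*(-1/163) = -467/230/89 - 68/163 = -467*89/230 - 68/163 = -41563/230 - 68/163 = -6790409/37490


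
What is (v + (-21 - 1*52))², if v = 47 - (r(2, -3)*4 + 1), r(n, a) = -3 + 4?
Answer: 961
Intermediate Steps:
r(n, a) = 1
v = 42 (v = 47 - (1*4 + 1) = 47 - (4 + 1) = 47 - 1*5 = 47 - 5 = 42)
(v + (-21 - 1*52))² = (42 + (-21 - 1*52))² = (42 + (-21 - 52))² = (42 - 73)² = (-31)² = 961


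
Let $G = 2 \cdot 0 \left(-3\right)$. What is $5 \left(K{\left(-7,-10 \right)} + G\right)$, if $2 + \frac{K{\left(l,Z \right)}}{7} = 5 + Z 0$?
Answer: $105$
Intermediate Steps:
$K{\left(l,Z \right)} = 21$ ($K{\left(l,Z \right)} = -14 + 7 \left(5 + Z 0\right) = -14 + 7 \left(5 + 0\right) = -14 + 7 \cdot 5 = -14 + 35 = 21$)
$G = 0$ ($G = 0 \left(-3\right) = 0$)
$5 \left(K{\left(-7,-10 \right)} + G\right) = 5 \left(21 + 0\right) = 5 \cdot 21 = 105$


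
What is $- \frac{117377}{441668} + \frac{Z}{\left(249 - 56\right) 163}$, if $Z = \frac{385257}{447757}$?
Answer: $- \frac{1653200794755875}{6221329910808284} \approx -0.26573$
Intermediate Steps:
$Z = \frac{385257}{447757}$ ($Z = 385257 \cdot \frac{1}{447757} = \frac{385257}{447757} \approx 0.86042$)
$- \frac{117377}{441668} + \frac{Z}{\left(249 - 56\right) 163} = - \frac{117377}{441668} + \frac{385257}{447757 \left(249 - 56\right) 163} = \left(-117377\right) \frac{1}{441668} + \frac{385257}{447757 \cdot 193 \cdot 163} = - \frac{117377}{441668} + \frac{385257}{447757 \cdot 31459} = - \frac{117377}{441668} + \frac{385257}{447757} \cdot \frac{1}{31459} = - \frac{117377}{441668} + \frac{385257}{14085987463} = - \frac{1653200794755875}{6221329910808284}$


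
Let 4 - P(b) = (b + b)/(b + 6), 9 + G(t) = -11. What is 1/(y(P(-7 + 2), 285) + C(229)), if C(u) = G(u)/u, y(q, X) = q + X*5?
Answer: 229/329511 ≈ 0.00069497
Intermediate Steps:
G(t) = -20 (G(t) = -9 - 11 = -20)
P(b) = 4 - 2*b/(6 + b) (P(b) = 4 - (b + b)/(b + 6) = 4 - 2*b/(6 + b))
y(q, X) = q + 5*X
C(u) = -20/u
1/(y(P(-7 + 2), 285) + C(229)) = 1/((2*(12 + (-7 + 2))/(6 + (-7 + 2)) + 5*285) - 20/229) = 1/((2*(12 - 5)/(6 - 5) + 1425) - 20*1/229) = 1/((2*7/1 + 1425) - 20/229) = 1/((2*1*7 + 1425) - 20/229) = 1/((14 + 1425) - 20/229) = 1/(1439 - 20/229) = 1/(329511/229) = 229/329511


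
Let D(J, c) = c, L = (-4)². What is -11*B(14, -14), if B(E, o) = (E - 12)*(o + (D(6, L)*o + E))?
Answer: 4928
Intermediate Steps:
L = 16
B(E, o) = (-12 + E)*(E + 17*o) (B(E, o) = (E - 12)*(o + (16*o + E)) = (-12 + E)*(o + (E + 16*o)) = (-12 + E)*(E + 17*o))
-11*B(14, -14) = -11*(14² - 204*(-14) - 12*14 + 17*14*(-14)) = -11*(196 + 2856 - 168 - 3332) = -11*(-448) = 4928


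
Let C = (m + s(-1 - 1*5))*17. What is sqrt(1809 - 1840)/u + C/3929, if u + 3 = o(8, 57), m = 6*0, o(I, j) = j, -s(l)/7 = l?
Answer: 714/3929 + I*sqrt(31)/54 ≈ 0.18173 + 0.10311*I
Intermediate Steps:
s(l) = -7*l
m = 0
u = 54 (u = -3 + 57 = 54)
C = 714 (C = (0 - 7*(-1 - 1*5))*17 = (0 - 7*(-1 - 5))*17 = (0 - 7*(-6))*17 = (0 + 42)*17 = 42*17 = 714)
sqrt(1809 - 1840)/u + C/3929 = sqrt(1809 - 1840)/54 + 714/3929 = sqrt(-31)*(1/54) + 714*(1/3929) = (I*sqrt(31))*(1/54) + 714/3929 = I*sqrt(31)/54 + 714/3929 = 714/3929 + I*sqrt(31)/54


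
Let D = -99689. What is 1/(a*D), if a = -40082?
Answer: 1/3995734498 ≈ 2.5027e-10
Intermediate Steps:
1/(a*D) = 1/(-40082*(-99689)) = -1/40082*(-1/99689) = 1/3995734498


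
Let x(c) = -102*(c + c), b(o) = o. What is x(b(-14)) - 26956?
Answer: -24100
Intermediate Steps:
x(c) = -204*c
x(b(-14)) - 26956 = -204*(-14) - 26956 = 2856 - 26956 = -24100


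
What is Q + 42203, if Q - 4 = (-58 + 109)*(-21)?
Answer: 41136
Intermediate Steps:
Q = -1067 (Q = 4 + (-58 + 109)*(-21) = 4 + 51*(-21) = 4 - 1071 = -1067)
Q + 42203 = -1067 + 42203 = 41136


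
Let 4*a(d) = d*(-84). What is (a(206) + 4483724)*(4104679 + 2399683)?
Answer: 29135626134076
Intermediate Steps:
a(d) = -21*d (a(d) = (d*(-84))/4 = (-84*d)/4 = -21*d)
(a(206) + 4483724)*(4104679 + 2399683) = (-21*206 + 4483724)*(4104679 + 2399683) = (-4326 + 4483724)*6504362 = 4479398*6504362 = 29135626134076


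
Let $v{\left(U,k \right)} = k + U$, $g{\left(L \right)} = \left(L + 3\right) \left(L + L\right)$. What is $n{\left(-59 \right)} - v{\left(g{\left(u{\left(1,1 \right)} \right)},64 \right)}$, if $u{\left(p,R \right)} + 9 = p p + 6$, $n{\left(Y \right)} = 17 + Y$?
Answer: $-102$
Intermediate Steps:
$u{\left(p,R \right)} = -3 + p^{2}$ ($u{\left(p,R \right)} = -9 + \left(p p + 6\right) = -9 + \left(p^{2} + 6\right) = -9 + \left(6 + p^{2}\right) = -3 + p^{2}$)
$g{\left(L \right)} = 2 L \left(3 + L\right)$ ($g{\left(L \right)} = \left(3 + L\right) 2 L = 2 L \left(3 + L\right)$)
$v{\left(U,k \right)} = U + k$
$n{\left(-59 \right)} - v{\left(g{\left(u{\left(1,1 \right)} \right)},64 \right)} = \left(17 - 59\right) - \left(2 \left(-3 + 1^{2}\right) \left(3 - \left(3 - 1^{2}\right)\right) + 64\right) = -42 - \left(2 \left(-3 + 1\right) \left(3 + \left(-3 + 1\right)\right) + 64\right) = -42 - \left(2 \left(-2\right) \left(3 - 2\right) + 64\right) = -42 - \left(2 \left(-2\right) 1 + 64\right) = -42 - \left(-4 + 64\right) = -42 - 60 = -102$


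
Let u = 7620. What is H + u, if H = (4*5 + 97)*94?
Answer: 18618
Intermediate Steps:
H = 10998 (H = (20 + 97)*94 = 117*94 = 10998)
H + u = 10998 + 7620 = 18618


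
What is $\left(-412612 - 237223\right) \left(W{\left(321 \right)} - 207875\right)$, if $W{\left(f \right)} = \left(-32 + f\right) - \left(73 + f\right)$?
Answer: $135152683300$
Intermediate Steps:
$W{\left(f \right)} = -105$
$\left(-412612 - 237223\right) \left(W{\left(321 \right)} - 207875\right) = \left(-412612 - 237223\right) \left(-105 - 207875\right) = \left(-649835\right) \left(-207980\right) = 135152683300$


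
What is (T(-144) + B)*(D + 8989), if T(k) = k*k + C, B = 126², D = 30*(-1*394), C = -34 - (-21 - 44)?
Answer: -103736333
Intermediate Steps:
C = 31 (C = -34 - 1*(-65) = -34 + 65 = 31)
D = -11820 (D = 30*(-394) = -11820)
B = 15876
T(k) = 31 + k² (T(k) = k*k + 31 = k² + 31 = 31 + k²)
(T(-144) + B)*(D + 8989) = ((31 + (-144)²) + 15876)*(-11820 + 8989) = ((31 + 20736) + 15876)*(-2831) = (20767 + 15876)*(-2831) = 36643*(-2831) = -103736333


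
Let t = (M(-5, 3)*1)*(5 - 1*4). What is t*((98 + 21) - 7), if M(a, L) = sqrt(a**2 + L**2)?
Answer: 112*sqrt(34) ≈ 653.07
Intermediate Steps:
M(a, L) = sqrt(L**2 + a**2)
t = sqrt(34) (t = (sqrt(3**2 + (-5)**2)*1)*(5 - 1*4) = (sqrt(9 + 25)*1)*(5 - 4) = (sqrt(34)*1)*1 = sqrt(34)*1 = sqrt(34) ≈ 5.8309)
t*((98 + 21) - 7) = sqrt(34)*((98 + 21) - 7) = sqrt(34)*(119 - 7) = sqrt(34)*112 = 112*sqrt(34)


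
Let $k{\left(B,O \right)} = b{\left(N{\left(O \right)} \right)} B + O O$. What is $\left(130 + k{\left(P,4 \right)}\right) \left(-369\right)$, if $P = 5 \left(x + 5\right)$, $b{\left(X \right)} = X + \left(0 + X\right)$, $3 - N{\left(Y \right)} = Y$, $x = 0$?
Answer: $-35424$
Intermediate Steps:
$N{\left(Y \right)} = 3 - Y$
$b{\left(X \right)} = 2 X$ ($b{\left(X \right)} = X + X = 2 X$)
$P = 25$ ($P = 5 \left(0 + 5\right) = 5 \cdot 5 = 25$)
$k{\left(B,O \right)} = O^{2} + B \left(6 - 2 O\right)$ ($k{\left(B,O \right)} = 2 \left(3 - O\right) B + O O = \left(6 - 2 O\right) B + O^{2} = B \left(6 - 2 O\right) + O^{2} = O^{2} + B \left(6 - 2 O\right)$)
$\left(130 + k{\left(P,4 \right)}\right) \left(-369\right) = \left(130 + \left(4^{2} - 50 \left(-3 + 4\right)\right)\right) \left(-369\right) = \left(130 + \left(16 - 50 \cdot 1\right)\right) \left(-369\right) = \left(130 + \left(16 - 50\right)\right) \left(-369\right) = \left(130 - 34\right) \left(-369\right) = 96 \left(-369\right) = -35424$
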